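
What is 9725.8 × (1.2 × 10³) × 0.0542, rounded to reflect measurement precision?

9725.8 × (1.2 × 10³) × 0.0542 = 632566.032
Multiplication/division keeps the fewest significant figures: 9725.8 → 5 s.f., 1.2 × 10³ → 2 s.f., 0.0542 → 3 s.f.; limit is 2.
Rounded to 2 significant figures: 6.3 × 10⁵.

6.3 × 10⁵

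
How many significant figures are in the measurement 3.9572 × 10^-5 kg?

5

3.9572 × 10^-5: in scientific notation every digit of the coefficient is significant.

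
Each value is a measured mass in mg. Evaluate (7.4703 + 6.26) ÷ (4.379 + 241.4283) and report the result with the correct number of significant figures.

5.586 × 10⁻²

7.4703 + 6.26 = 13.7303, limited to 2 d.p. → 4 s.f.; 4.379 + 241.4283 = 245.8073, limited to 3 d.p. → 6 s.f.
Carrying full precision, 13.7303 ÷ 245.8073 = 0.0558579830623…; keep min(4, 6) = 4 s.f.
Rounded to 4 significant figures: 5.586 × 10⁻².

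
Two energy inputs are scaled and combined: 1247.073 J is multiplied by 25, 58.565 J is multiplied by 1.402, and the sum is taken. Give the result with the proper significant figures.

1247.073 × 25 = 31176.825 → 3.1 × 10^4 J (2 s.f., last digit at the 10^3 place).
58.565 × 1.402 = 82.10813 → 82.11 J (4 s.f., last digit at the 10^-2 place).
Sum: 31258.93313 J; keep the coarser place, 10^3.
Result: 3.1 × 10^4 J.

3.1 × 10^4 J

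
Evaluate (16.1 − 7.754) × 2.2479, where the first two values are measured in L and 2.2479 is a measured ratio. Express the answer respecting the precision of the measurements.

16.1 L − 7.754 L = 8.346 L; the difference is limited to 1 decimal place (2 s.f.).
Carrying full precision, 8.346 × 2.2479 = 18.7609734 L; 2.2479 has 5 s.f., so the result keeps min(2, 5) = 2 s.f.
Rounded to 2 significant figures: 19 L.

19 L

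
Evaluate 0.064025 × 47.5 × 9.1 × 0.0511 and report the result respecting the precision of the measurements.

0.064025 × 47.5 × 9.1 × 0.0511 = 1.41418259938…
Multiplication/division keeps the fewest significant figures: 0.064025 → 5 s.f., 47.5 → 3 s.f., 9.1 → 2 s.f., 0.0511 → 3 s.f.; limit is 2.
Rounded to 2 significant figures: 1.4.

1.4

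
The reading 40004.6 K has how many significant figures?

40004.6: zeros between nonzero digits are significant.

6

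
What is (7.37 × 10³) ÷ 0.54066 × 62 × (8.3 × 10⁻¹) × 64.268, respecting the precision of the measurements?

4.5 × 10⁷

(7.37 × 10³) ÷ 0.54066 × 62 × (8.3 × 10⁻¹) × 64.268 = 45082481.6587…
Multiplication/division keeps the fewest significant figures: 7.37 × 10³ → 3 s.f., 0.54066 → 5 s.f., 62 → 2 s.f., 8.3 × 10⁻¹ → 2 s.f., 64.268 → 5 s.f.; limit is 2.
Rounded to 2 significant figures: 4.5 × 10⁷.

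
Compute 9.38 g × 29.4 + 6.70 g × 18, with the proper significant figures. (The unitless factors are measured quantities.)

4.0 × 10^2 g

9.38 × 29.4 = 275.772 → 276 g (3 s.f., last digit at the 10^0 place).
6.70 × 18 = 120.6 → 1.2 × 10^2 g (2 s.f., last digit at the 10^1 place).
Sum: 396.372 g; keep the coarser place, 10^1.
Result: 4.0 × 10^2 g.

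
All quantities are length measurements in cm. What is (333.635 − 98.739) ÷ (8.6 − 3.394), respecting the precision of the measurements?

45

333.635 − 98.739 = 234.896, limited to 3 d.p. → 6 s.f.; 8.6 − 3.394 = 5.206, limited to 1 d.p. → 2 s.f.
Carrying full precision, 234.896 ÷ 5.206 = 45.1202458701…; keep min(6, 2) = 2 s.f.
Rounded to 2 significant figures: 45.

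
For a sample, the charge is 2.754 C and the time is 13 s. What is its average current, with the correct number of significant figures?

0.21 A

average current = 2.754 C ÷ 13 s = 0.211846153846… A.
2.754 has 4 significant figures; 13 has 2.
Division/multiplication keeps the fewest: 2 significant figures.
Rounded: 0.21 A.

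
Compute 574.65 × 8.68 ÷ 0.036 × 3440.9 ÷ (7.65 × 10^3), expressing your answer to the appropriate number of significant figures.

574.65 × 8.68 ÷ 0.036 × 3440.9 ÷ (7.65 × 10^3) = 62320.546281…
Multiplication/division keeps the fewest significant figures: 574.65 → 5 s.f., 8.68 → 3 s.f., 0.036 → 2 s.f., 3440.9 → 5 s.f., 7.65 × 10^3 → 3 s.f.; limit is 2.
Rounded to 2 significant figures: 6.2 × 10^4.

6.2 × 10^4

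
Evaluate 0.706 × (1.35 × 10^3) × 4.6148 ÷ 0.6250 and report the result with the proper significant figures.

7.04 × 10^3

0.706 × (1.35 × 10^3) × 4.6148 ÷ 0.6250 = 7037.385408
Multiplication/division keeps the fewest significant figures: 0.706 → 3 s.f., 1.35 × 10^3 → 3 s.f., 4.6148 → 5 s.f., 0.6250 → 4 s.f.; limit is 3.
Rounded to 3 significant figures: 7.04 × 10^3.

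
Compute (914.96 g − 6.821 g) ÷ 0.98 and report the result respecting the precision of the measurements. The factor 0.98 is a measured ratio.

914.96 g − 6.821 g = 908.139 g; the difference is limited to 2 decimal places (5 s.f.).
Carrying full precision, 908.139 ÷ 0.98 = 926.67244898… g; 0.98 has 2 s.f., so the result keeps min(5, 2) = 2 s.f.
Rounded to 2 significant figures: 9.3 × 10^2 g.

9.3 × 10^2 g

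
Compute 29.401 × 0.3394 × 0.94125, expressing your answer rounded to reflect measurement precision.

9.392

29.401 × 0.3394 × 0.94125 = 9.39245081025
Multiplication/division keeps the fewest significant figures: 29.401 → 5 s.f., 0.3394 → 4 s.f., 0.94125 → 5 s.f.; limit is 4.
Rounded to 4 significant figures: 9.392.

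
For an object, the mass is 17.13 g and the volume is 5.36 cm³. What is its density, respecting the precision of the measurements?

density = 17.13 g ÷ 5.36 cm³ = 3.19589552239… g/cm³.
17.13 has 4 significant figures; 5.36 has 3.
Division/multiplication keeps the fewest: 3 significant figures.
Rounded: 3.20 g/cm³.

3.20 g/cm³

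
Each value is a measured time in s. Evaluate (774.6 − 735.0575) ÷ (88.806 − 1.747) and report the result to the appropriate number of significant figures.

774.6 − 735.0575 = 39.5425, limited to 1 d.p. → 3 s.f.; 88.806 − 1.747 = 87.059, limited to 3 d.p. → 5 s.f.
Carrying full precision, 39.5425 ÷ 87.059 = 0.454203471209…; keep min(3, 5) = 3 s.f.
Rounded to 3 significant figures: 0.454.

0.454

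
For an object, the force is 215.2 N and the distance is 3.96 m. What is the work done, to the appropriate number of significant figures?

852 J

work done = 215.2 N × 3.96 m = 852.192 J.
215.2 has 4 significant figures; 3.96 has 3.
Division/multiplication keeps the fewest: 3 significant figures.
Rounded: 852 J.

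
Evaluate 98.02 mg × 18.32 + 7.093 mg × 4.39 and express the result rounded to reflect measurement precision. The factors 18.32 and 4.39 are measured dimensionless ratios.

1827 mg

98.02 × 18.32 = 1795.7264 → 1.796 × 10^3 mg (4 s.f., last digit at the 10^0 place).
7.093 × 4.39 = 31.13827 → 31.1 mg (3 s.f., last digit at the 10^-1 place).
Sum: 1826.86467 mg; keep the coarser place, 10^0.
Result: 1827 mg.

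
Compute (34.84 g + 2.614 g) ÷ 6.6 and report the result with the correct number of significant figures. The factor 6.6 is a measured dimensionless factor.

5.7 g

34.84 g + 2.614 g = 37.454 g; the sum is limited to 2 decimal places (4 s.f.).
Carrying full precision, 37.454 ÷ 6.6 = 5.67484848485… g; 6.6 has 2 s.f., so the result keeps min(4, 2) = 2 s.f.
Rounded to 2 significant figures: 5.7 g.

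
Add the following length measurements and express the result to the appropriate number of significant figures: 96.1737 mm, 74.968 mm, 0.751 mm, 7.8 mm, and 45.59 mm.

96.1737 mm + 74.968 mm + 0.751 mm + 7.8 mm + 45.59 mm = 225.2827 mm.
Addition/subtraction keeps the fewest decimal places: 96.1737 → 4 decimal places, 74.968 → 3 decimal places, 0.751 → 3 decimal places, 7.8 → 1 decimal place, 45.59 → 2 decimal places; limit is 1.
Rounded to 1 decimal place: 225.3 mm.

225.3 mm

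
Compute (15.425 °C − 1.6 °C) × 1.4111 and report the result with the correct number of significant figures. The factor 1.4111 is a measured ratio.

15.425 °C − 1.6 °C = 13.825 °C; the difference is limited to 1 decimal place (3 s.f.).
Carrying full precision, 13.825 × 1.4111 = 19.5084575 °C; 1.4111 has 5 s.f., so the result keeps min(3, 5) = 3 s.f.
Rounded to 3 significant figures: 19.5 °C.

19.5 °C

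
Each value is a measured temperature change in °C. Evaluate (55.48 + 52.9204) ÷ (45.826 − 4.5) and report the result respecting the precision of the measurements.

55.48 + 52.9204 = 108.4004, limited to 2 d.p. → 5 s.f.; 45.826 − 4.5 = 41.326, limited to 1 d.p. → 3 s.f.
Carrying full precision, 108.4004 ÷ 41.326 = 2.62305570343…; keep min(5, 3) = 3 s.f.
Rounded to 3 significant figures: 2.62.

2.62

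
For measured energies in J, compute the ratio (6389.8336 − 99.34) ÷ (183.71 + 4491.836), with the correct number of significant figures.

6389.8336 − 99.34 = 6290.4936, limited to 2 d.p. → 6 s.f.; 183.71 + 4491.836 = 4675.546, limited to 2 d.p. → 6 s.f.
Carrying full precision, 6290.4936 ÷ 4675.546 = 1.34540299678…; keep min(6, 6) = 6 s.f.
Rounded to 6 significant figures: 1.34540.

1.34540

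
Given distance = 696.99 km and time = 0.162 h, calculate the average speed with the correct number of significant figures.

average speed = 696.99 km ÷ 0.162 h = 4302.40740741… km/h.
696.99 has 5 significant figures; 0.162 has 3.
Division/multiplication keeps the fewest: 3 significant figures.
Rounded: 4.30 × 10^3 km/h.

4.30 × 10^3 km/h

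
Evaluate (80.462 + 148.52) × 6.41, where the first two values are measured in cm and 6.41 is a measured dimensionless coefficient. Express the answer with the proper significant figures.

80.462 cm + 148.52 cm = 228.982 cm; the sum is limited to 2 decimal places (5 s.f.).
Carrying full precision, 228.982 × 6.41 = 1467.77462 cm; 6.41 has 3 s.f., so the result keeps min(5, 3) = 3 s.f.
Rounded to 3 significant figures: 1.47 × 10^3 cm.

1.47 × 10^3 cm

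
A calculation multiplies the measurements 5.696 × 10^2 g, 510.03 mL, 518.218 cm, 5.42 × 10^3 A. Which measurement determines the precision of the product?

5.696 × 10^2 g → 4 s.f.; 510.03 mL → 5 s.f.; 518.218 cm → 6 s.f.; 5.42 × 10^3 A → 3 s.f.
The fewest is 3 significant figures, from 5.42 × 10^3 A.

5.42 × 10^3 A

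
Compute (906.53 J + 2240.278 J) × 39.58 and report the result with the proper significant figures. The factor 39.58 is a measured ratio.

1.246 × 10^5 J

906.53 J + 2240.278 J = 3146.808 J; the sum is limited to 2 decimal places (6 s.f.).
Carrying full precision, 3146.808 × 39.58 = 124550.66064 J; 39.58 has 4 s.f., so the result keeps min(6, 4) = 4 s.f.
Rounded to 4 significant figures: 1.246 × 10^5 J.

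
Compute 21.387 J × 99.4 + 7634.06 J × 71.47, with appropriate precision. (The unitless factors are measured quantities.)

5.477 × 10⁵ J

21.387 × 99.4 = 2125.8678 → 2.13 × 10³ J (3 s.f., last digit at the 10^1 place).
7634.06 × 71.47 = 545606.2682 → 5.456 × 10⁵ J (4 s.f., last digit at the 10^2 place).
Sum: 547732.136 J; keep the coarser place, 10^2.
Result: 5.477 × 10⁵ J.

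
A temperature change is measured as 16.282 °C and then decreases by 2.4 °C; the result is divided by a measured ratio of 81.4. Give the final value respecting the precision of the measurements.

0.171 °C

16.282 °C − 2.4 °C = 13.882 °C; the difference is limited to 1 decimal place (3 s.f.).
Carrying full precision, 13.882 ÷ 81.4 = 0.170540540541… °C; 81.4 has 3 s.f., so the result keeps min(3, 3) = 3 s.f.
Rounded to 3 significant figures: 0.171 °C.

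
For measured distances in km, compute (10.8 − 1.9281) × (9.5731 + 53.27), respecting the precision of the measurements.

5.6 × 10² km²

10.8 − 1.9281 = 8.8719, limited to 1 d.p. → 2 s.f.; 9.5731 + 53.27 = 62.8431, limited to 2 d.p. → 4 s.f.
Carrying full precision, 8.8719 × 62.8431 = 557.53769889; keep min(2, 4) = 2 s.f.
Rounded to 2 significant figures: 5.6 × 10² km².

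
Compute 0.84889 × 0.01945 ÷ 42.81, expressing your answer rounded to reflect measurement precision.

3.857 × 10^-4

0.84889 × 0.01945 ÷ 42.81 = 0.000385678825041…
Multiplication/division keeps the fewest significant figures: 0.84889 → 5 s.f., 0.01945 → 4 s.f., 42.81 → 4 s.f.; limit is 4.
Rounded to 4 significant figures: 3.857 × 10^-4.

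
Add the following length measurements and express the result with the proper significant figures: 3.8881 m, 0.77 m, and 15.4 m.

20.1 m

3.8881 m + 0.77 m + 15.4 m = 20.0581 m.
Addition/subtraction keeps the fewest decimal places: 3.8881 → 4 decimal places, 0.77 → 2 decimal places, 15.4 → 1 decimal place; limit is 1.
Rounded to 1 decimal place: 20.1 m.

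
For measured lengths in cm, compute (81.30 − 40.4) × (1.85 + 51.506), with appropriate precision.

81.30 − 40.4 = 40.90, limited to 1 d.p. → 3 s.f.; 1.85 + 51.506 = 53.356, limited to 2 d.p. → 4 s.f.
Carrying full precision, 40.90 × 53.356 = 2182.2604; keep min(3, 4) = 3 s.f.
Rounded to 3 significant figures: 2.18 × 10³ cm².

2.18 × 10³ cm²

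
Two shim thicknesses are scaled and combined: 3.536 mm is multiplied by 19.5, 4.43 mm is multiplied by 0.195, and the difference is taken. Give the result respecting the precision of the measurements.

68.1 mm

3.536 × 19.5 = 68.952 → 69.0 mm (3 s.f., last digit at the 10^-1 place).
4.43 × 0.195 = 0.86385 → 0.864 mm (3 s.f., last digit at the 10^-3 place).
Difference: 68.08815 mm; keep the coarser place, 10^-1.
Result: 68.1 mm.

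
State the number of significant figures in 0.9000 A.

0.9000: leading zeros are not significant; trailing zeros after a decimal point are significant.

4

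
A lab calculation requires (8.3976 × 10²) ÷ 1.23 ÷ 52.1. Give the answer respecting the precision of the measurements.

13.1

(8.3976 × 10²) ÷ 1.23 ÷ 52.1 = 13.1042554188…
Multiplication/division keeps the fewest significant figures: 8.3976 × 10² → 5 s.f., 1.23 → 3 s.f., 52.1 → 3 s.f.; limit is 3.
Rounded to 3 significant figures: 13.1.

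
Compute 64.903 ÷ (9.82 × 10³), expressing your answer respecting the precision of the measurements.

64.903 ÷ (9.82 × 10³) = 0.00660926680244…
Multiplication/division keeps the fewest significant figures: 64.903 → 5 s.f., 9.82 × 10³ → 3 s.f.; limit is 3.
Rounded to 3 significant figures: 0.00661.

0.00661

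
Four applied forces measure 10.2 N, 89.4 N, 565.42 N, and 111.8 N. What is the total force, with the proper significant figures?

10.2 N + 89.4 N + 565.42 N + 111.8 N = 776.82 N.
Addition/subtraction keeps the fewest decimal places: 10.2 → 1 decimal place, 89.4 → 1 decimal place, 565.42 → 2 decimal places, 111.8 → 1 decimal place; limit is 1.
Rounded to 1 decimal place: 776.8 N.

776.8 N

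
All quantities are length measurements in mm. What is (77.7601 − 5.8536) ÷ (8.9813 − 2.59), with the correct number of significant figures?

77.7601 − 5.8536 = 71.9065, limited to 4 d.p. → 6 s.f.; 8.9813 − 2.59 = 6.3913, limited to 2 d.p. → 3 s.f.
Carrying full precision, 71.9065 ÷ 6.3913 = 11.2506845243…; keep min(6, 3) = 3 s.f.
Rounded to 3 significant figures: 11.3.

11.3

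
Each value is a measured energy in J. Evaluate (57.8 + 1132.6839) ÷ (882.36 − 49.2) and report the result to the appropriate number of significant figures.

57.8 + 1132.6839 = 1190.4839, limited to 1 d.p. → 5 s.f.; 882.36 − 49.2 = 833.16, limited to 1 d.p. → 4 s.f.
Carrying full precision, 1190.4839 ÷ 833.16 = 1.4288778866…; keep min(5, 4) = 4 s.f.
Rounded to 4 significant figures: 1.429.

1.429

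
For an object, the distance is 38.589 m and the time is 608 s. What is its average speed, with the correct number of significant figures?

average speed = 38.589 m ÷ 608 s = 0.06346875 m/s.
38.589 has 5 significant figures; 608 has 3.
Division/multiplication keeps the fewest: 3 significant figures.
Rounded: 0.0635 m/s.

0.0635 m/s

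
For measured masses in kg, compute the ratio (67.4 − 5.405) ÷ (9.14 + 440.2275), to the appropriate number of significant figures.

0.138

67.4 − 5.405 = 61.995, limited to 1 d.p. → 3 s.f.; 9.14 + 440.2275 = 449.3675, limited to 2 d.p. → 5 s.f.
Carrying full precision, 61.995 ÷ 449.3675 = 0.137960577923…; keep min(3, 5) = 3 s.f.
Rounded to 3 significant figures: 0.138.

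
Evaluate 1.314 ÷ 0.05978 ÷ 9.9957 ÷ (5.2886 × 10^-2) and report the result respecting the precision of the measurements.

41.58

1.314 ÷ 0.05978 ÷ 9.9957 ÷ (5.2886 × 10^-2) = 41.5800991546…
Multiplication/division keeps the fewest significant figures: 1.314 → 4 s.f., 0.05978 → 4 s.f., 9.9957 → 5 s.f., 5.2886 × 10^-2 → 5 s.f.; limit is 4.
Rounded to 4 significant figures: 41.58.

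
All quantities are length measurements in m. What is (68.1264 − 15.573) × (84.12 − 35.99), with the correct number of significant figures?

68.1264 − 15.573 = 52.5534, limited to 3 d.p. → 5 s.f.; 84.12 − 35.99 = 48.13, limited to 2 d.p. → 4 s.f.
Carrying full precision, 52.5534 × 48.13 = 2529.395142; keep min(5, 4) = 4 s.f.
Rounded to 4 significant figures: 2529 m².

2529 m²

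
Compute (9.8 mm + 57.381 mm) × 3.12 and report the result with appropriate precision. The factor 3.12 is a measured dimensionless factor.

210. mm

9.8 mm + 57.381 mm = 67.181 mm; the sum is limited to 1 decimal place (3 s.f.).
Carrying full precision, 67.181 × 3.12 = 209.60472 mm; 3.12 has 3 s.f., so the result keeps min(3, 3) = 3 s.f.
Rounded to 3 significant figures: 210. mm.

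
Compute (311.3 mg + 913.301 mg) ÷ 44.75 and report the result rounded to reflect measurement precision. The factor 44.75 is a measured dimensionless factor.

27.37 mg

311.3 mg + 913.301 mg = 1224.601 mg; the sum is limited to 1 decimal place (5 s.f.).
Carrying full precision, 1224.601 ÷ 44.75 = 27.3653854749… mg; 44.75 has 4 s.f., so the result keeps min(5, 4) = 4 s.f.
Rounded to 4 significant figures: 27.37 mg.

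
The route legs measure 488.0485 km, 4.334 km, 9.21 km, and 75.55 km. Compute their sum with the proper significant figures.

488.0485 km + 4.334 km + 9.21 km + 75.55 km = 577.1425 km.
Addition/subtraction keeps the fewest decimal places: 488.0485 → 4 decimal places, 4.334 → 3 decimal places, 9.21 → 2 decimal places, 75.55 → 2 decimal places; limit is 2.
Rounded to 2 decimal places: 577.14 km.

577.14 km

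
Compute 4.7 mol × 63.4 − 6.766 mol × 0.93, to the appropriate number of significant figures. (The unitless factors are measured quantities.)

4.7 × 63.4 = 297.98 → 3.0 × 10² mol (2 s.f., last digit at the 10^1 place).
6.766 × 0.93 = 6.29238 → 6.3 mol (2 s.f., last digit at the 10^-1 place).
Difference: 291.68762 mol; keep the coarser place, 10^1.
Result: 2.9 × 10² mol.

2.9 × 10² mol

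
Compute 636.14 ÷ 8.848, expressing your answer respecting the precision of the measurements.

71.90

636.14 ÷ 8.848 = 71.8964737794…
Multiplication/division keeps the fewest significant figures: 636.14 → 5 s.f., 8.848 → 4 s.f.; limit is 4.
Rounded to 4 significant figures: 71.90.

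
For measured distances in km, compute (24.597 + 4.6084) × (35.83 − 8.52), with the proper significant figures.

24.597 + 4.6084 = 29.2054, limited to 3 d.p. → 5 s.f.; 35.83 − 8.52 = 27.31, limited to 2 d.p. → 4 s.f.
Carrying full precision, 29.2054 × 27.31 = 797.599474; keep min(5, 4) = 4 s.f.
Rounded to 4 significant figures: 797.6 km².

797.6 km²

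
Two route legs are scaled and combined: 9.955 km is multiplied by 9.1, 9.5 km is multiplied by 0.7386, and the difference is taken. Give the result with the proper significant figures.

9.955 × 9.1 = 90.5905 → 91 km (2 s.f., last digit at the 10^0 place).
9.5 × 0.7386 = 7.0167 → 7.0 km (2 s.f., last digit at the 10^-1 place).
Difference: 83.5738 km; keep the coarser place, 10^0.
Result: 84 km.

84 km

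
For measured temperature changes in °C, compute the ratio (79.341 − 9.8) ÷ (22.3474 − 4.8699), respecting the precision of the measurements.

79.341 − 9.8 = 69.541, limited to 1 d.p. → 3 s.f.; 22.3474 − 4.8699 = 17.4775, limited to 4 d.p. → 6 s.f.
Carrying full precision, 69.541 ÷ 17.4775 = 3.97888714061…; keep min(3, 6) = 3 s.f.
Rounded to 3 significant figures: 3.98.

3.98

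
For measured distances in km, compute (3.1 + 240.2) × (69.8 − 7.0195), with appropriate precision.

3.1 + 240.2 = 243.3, limited to 1 d.p. → 4 s.f.; 69.8 − 7.0195 = 62.7805, limited to 1 d.p. → 3 s.f.
Carrying full precision, 243.3 × 62.7805 = 15274.49565; keep min(4, 3) = 3 s.f.
Rounded to 3 significant figures: 1.53 × 10^4 km².

1.53 × 10^4 km²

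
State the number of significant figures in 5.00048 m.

6

5.00048: zeros between nonzero digits are significant.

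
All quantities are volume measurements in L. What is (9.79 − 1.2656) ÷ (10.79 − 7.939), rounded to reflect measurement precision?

2.99

9.79 − 1.2656 = 8.5244, limited to 2 d.p. → 3 s.f.; 10.79 − 7.939 = 2.851, limited to 2 d.p. → 3 s.f.
Carrying full precision, 8.5244 ÷ 2.851 = 2.98996843213…; keep min(3, 3) = 3 s.f.
Rounded to 3 significant figures: 2.99.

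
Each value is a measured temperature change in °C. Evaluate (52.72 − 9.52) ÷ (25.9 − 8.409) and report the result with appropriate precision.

2.47

52.72 − 9.52 = 43.20, limited to 2 d.p. → 4 s.f.; 25.9 − 8.409 = 17.491, limited to 1 d.p. → 3 s.f.
Carrying full precision, 43.20 ÷ 17.491 = 2.46984163284…; keep min(4, 3) = 3 s.f.
Rounded to 3 significant figures: 2.47.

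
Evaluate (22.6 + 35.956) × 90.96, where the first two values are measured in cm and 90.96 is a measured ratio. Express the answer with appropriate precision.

5.33 × 10³ cm

22.6 cm + 35.956 cm = 58.556 cm; the sum is limited to 1 decimal place (3 s.f.).
Carrying full precision, 58.556 × 90.96 = 5326.25376 cm; 90.96 has 4 s.f., so the result keeps min(3, 4) = 3 s.f.
Rounded to 3 significant figures: 5.33 × 10³ cm.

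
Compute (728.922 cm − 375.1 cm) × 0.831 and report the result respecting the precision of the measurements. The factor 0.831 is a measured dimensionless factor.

294 cm

728.922 cm − 375.1 cm = 353.822 cm; the difference is limited to 1 decimal place (4 s.f.).
Carrying full precision, 353.822 × 0.831 = 294.026082 cm; 0.831 has 3 s.f., so the result keeps min(4, 3) = 3 s.f.
Rounded to 3 significant figures: 294 cm.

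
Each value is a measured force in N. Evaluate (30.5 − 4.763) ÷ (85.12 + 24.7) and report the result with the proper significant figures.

2.34 × 10⁻¹

30.5 − 4.763 = 25.737, limited to 1 d.p. → 3 s.f.; 85.12 + 24.7 = 109.82, limited to 1 d.p. → 4 s.f.
Carrying full precision, 25.737 ÷ 109.82 = 0.234356219268…; keep min(3, 4) = 3 s.f.
Rounded to 3 significant figures: 2.34 × 10⁻¹.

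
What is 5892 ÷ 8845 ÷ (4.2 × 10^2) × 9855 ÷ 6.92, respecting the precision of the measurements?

5892 ÷ 8845 ÷ (4.2 × 10^2) × 9855 ÷ 6.92 = 2.25873948948…
Multiplication/division keeps the fewest significant figures: 5892 → 4 s.f., 8845 → 4 s.f., 4.2 × 10^2 → 2 s.f., 9855 → 4 s.f., 6.92 → 3 s.f.; limit is 2.
Rounded to 2 significant figures: 2.3.

2.3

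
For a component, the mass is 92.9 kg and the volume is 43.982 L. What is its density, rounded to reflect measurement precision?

density = 92.9 kg ÷ 43.982 L = 2.11222772953… kg/L.
92.9 has 3 significant figures; 43.982 has 5.
Division/multiplication keeps the fewest: 3 significant figures.
Rounded: 2.11 kg/L.

2.11 kg/L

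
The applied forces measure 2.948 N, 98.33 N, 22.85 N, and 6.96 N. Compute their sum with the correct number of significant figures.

2.948 N + 98.33 N + 22.85 N + 6.96 N = 131.088 N.
Addition/subtraction keeps the fewest decimal places: 2.948 → 3 decimal places, 98.33 → 2 decimal places, 22.85 → 2 decimal places, 6.96 → 2 decimal places; limit is 2.
Rounded to 2 decimal places: 131.09 N.

131.09 N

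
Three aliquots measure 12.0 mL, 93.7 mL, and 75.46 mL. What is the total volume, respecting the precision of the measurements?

12.0 mL + 93.7 mL + 75.46 mL = 181.16 mL.
Addition/subtraction keeps the fewest decimal places: 12.0 → 1 decimal place, 93.7 → 1 decimal place, 75.46 → 2 decimal places; limit is 1.
Rounded to 1 decimal place: 181.2 mL.

181.2 mL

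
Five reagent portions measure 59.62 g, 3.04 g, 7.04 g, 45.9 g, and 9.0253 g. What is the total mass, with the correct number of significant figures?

124.6 g

59.62 g + 3.04 g + 7.04 g + 45.9 g + 9.0253 g = 124.6253 g.
Addition/subtraction keeps the fewest decimal places: 59.62 → 2 decimal places, 3.04 → 2 decimal places, 7.04 → 2 decimal places, 45.9 → 1 decimal place, 9.0253 → 4 decimal places; limit is 1.
Rounded to 1 decimal place: 124.6 g.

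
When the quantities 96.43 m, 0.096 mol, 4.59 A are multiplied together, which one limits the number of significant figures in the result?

96.43 m → 4 s.f.; 0.096 mol → 2 s.f.; 4.59 A → 3 s.f.
The fewest is 2 significant figures, from 0.096 mol.

0.096 mol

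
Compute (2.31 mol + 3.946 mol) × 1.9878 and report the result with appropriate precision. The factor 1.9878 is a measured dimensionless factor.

2.31 mol + 3.946 mol = 6.256 mol; the sum is limited to 2 decimal places (3 s.f.).
Carrying full precision, 6.256 × 1.9878 = 12.4356768 mol; 1.9878 has 5 s.f., so the result keeps min(3, 5) = 3 s.f.
Rounded to 3 significant figures: 12.4 mol.

12.4 mol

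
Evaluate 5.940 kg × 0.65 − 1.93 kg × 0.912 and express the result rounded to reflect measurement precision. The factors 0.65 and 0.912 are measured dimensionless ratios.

2.1 kg

5.940 × 0.65 = 3.861 → 3.9 kg (2 s.f., last digit at the 10^-1 place).
1.93 × 0.912 = 1.76016 → 1.76 kg (3 s.f., last digit at the 10^-2 place).
Difference: 2.10084 kg; keep the coarser place, 10^-1.
Result: 2.1 kg.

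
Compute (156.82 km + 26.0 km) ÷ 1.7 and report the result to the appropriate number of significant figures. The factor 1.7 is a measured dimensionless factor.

156.82 km + 26.0 km = 182.82 km; the sum is limited to 1 decimal place (4 s.f.).
Carrying full precision, 182.82 ÷ 1.7 = 107.541176471… km; 1.7 has 2 s.f., so the result keeps min(4, 2) = 2 s.f.
Rounded to 2 significant figures: 1.1 × 10^2 km.

1.1 × 10^2 km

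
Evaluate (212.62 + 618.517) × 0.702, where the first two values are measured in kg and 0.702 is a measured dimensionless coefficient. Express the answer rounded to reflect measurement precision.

212.62 kg + 618.517 kg = 831.137 kg; the sum is limited to 2 decimal places (5 s.f.).
Carrying full precision, 831.137 × 0.702 = 583.458174 kg; 0.702 has 3 s.f., so the result keeps min(5, 3) = 3 s.f.
Rounded to 3 significant figures: 583 kg.

583 kg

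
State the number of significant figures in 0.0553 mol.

3

0.0553: leading zeros are not significant.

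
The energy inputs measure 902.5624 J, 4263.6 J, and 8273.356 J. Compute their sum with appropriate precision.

902.5624 J + 4263.6 J + 8273.356 J = 13439.5184 J.
Addition/subtraction keeps the fewest decimal places: 902.5624 → 4 decimal places, 4263.6 → 1 decimal place, 8273.356 → 3 decimal places; limit is 1.
Rounded to 1 decimal place: 13439.5 J.

13439.5 J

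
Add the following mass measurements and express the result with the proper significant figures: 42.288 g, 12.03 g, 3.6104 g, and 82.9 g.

42.288 g + 12.03 g + 3.6104 g + 82.9 g = 140.8284 g.
Addition/subtraction keeps the fewest decimal places: 42.288 → 3 decimal places, 12.03 → 2 decimal places, 3.6104 → 4 decimal places, 82.9 → 1 decimal place; limit is 1.
Rounded to 1 decimal place: 1.408 × 10^2 g.

1.408 × 10^2 g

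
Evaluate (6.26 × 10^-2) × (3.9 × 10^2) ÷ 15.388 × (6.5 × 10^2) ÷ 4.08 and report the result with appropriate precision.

2.5 × 10^2

(6.26 × 10^-2) × (3.9 × 10^2) ÷ 15.388 × (6.5 × 10^2) ÷ 4.08 = 252.760936712…
Multiplication/division keeps the fewest significant figures: 6.26 × 10^-2 → 3 s.f., 3.9 × 10^2 → 2 s.f., 15.388 → 5 s.f., 6.5 × 10^2 → 2 s.f., 4.08 → 3 s.f.; limit is 2.
Rounded to 2 significant figures: 2.5 × 10^2.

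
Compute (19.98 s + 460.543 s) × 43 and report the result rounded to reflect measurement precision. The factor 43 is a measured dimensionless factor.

2.1 × 10⁴ s

19.98 s + 460.543 s = 480.523 s; the sum is limited to 2 decimal places (5 s.f.).
Carrying full precision, 480.523 × 43 = 20662.489 s; 43 has 2 s.f., so the result keeps min(5, 2) = 2 s.f.
Rounded to 2 significant figures: 2.1 × 10⁴ s.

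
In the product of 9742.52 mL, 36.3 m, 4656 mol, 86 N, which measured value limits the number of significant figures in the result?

9742.52 mL → 6 s.f.; 36.3 m → 3 s.f.; 4656 mol → 4 s.f.; 86 N → 2 s.f.
The fewest is 2 significant figures, from 86 N.

86 N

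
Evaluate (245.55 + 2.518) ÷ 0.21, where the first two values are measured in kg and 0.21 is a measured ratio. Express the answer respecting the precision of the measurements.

1.2 × 10³ kg

245.55 kg + 2.518 kg = 248.068 kg; the sum is limited to 2 decimal places (5 s.f.).
Carrying full precision, 248.068 ÷ 0.21 = 1181.27619048… kg; 0.21 has 2 s.f., so the result keeps min(5, 2) = 2 s.f.
Rounded to 2 significant figures: 1.2 × 10³ kg.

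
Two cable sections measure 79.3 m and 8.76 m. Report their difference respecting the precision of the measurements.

79.3 m − 8.76 m = 70.54 m.
Addition/subtraction keeps the fewest decimal places: 79.3 → 1 decimal place, 8.76 → 2 decimal places; limit is 1.
Rounded to 1 decimal place: 70.5 m.

70.5 m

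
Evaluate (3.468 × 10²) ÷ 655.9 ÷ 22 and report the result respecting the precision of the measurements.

(3.468 × 10²) ÷ 655.9 ÷ 22 = 0.0240335971393…
Multiplication/division keeps the fewest significant figures: 3.468 × 10² → 4 s.f., 655.9 → 4 s.f., 22 → 2 s.f.; limit is 2.
Rounded to 2 significant figures: 0.024.

0.024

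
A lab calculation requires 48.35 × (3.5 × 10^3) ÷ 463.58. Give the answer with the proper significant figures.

48.35 × (3.5 × 10^3) ÷ 463.58 = 365.039475387…
Multiplication/division keeps the fewest significant figures: 48.35 → 4 s.f., 3.5 × 10^3 → 2 s.f., 463.58 → 5 s.f.; limit is 2.
Rounded to 2 significant figures: 3.7 × 10^2.

3.7 × 10^2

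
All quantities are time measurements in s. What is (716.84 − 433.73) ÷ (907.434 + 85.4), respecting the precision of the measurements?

0.2852

716.84 − 433.73 = 283.11, limited to 2 d.p. → 5 s.f.; 907.434 + 85.4 = 992.834, limited to 1 d.p. → 4 s.f.
Carrying full precision, 283.11 ÷ 992.834 = 0.285153409331…; keep min(5, 4) = 4 s.f.
Rounded to 4 significant figures: 0.2852.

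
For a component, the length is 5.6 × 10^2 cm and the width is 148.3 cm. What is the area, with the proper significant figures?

area = 5.6 × 10^2 cm × 148.3 cm = 83048 cm².
5.6 × 10^2 has 2 significant figures; 148.3 has 4.
Division/multiplication keeps the fewest: 2 significant figures.
Rounded: 8.3 × 10^4 cm².

8.3 × 10^4 cm²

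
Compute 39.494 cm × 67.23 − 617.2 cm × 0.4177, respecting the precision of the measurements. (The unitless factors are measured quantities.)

39.494 × 67.23 = 2655.18162 → 2655 cm (4 s.f., last digit at the 10^0 place).
617.2 × 0.4177 = 257.80444 → 257.8 cm (4 s.f., last digit at the 10^-1 place).
Difference: 2397.37718 cm; keep the coarser place, 10^0.
Result: 2397 cm.

2397 cm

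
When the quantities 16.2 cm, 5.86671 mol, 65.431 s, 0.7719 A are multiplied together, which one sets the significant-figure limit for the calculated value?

16.2 cm

16.2 cm → 3 s.f.; 5.86671 mol → 6 s.f.; 65.431 s → 5 s.f.; 0.7719 A → 4 s.f.
The fewest is 3 significant figures, from 16.2 cm.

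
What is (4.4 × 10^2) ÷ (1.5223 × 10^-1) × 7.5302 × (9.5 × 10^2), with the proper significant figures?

2.1 × 10^7

(4.4 × 10^2) ÷ (1.5223 × 10^-1) × 7.5302 × (9.5 × 10^2) = 20676762.7931…
Multiplication/division keeps the fewest significant figures: 4.4 × 10^2 → 2 s.f., 1.5223 × 10^-1 → 5 s.f., 7.5302 → 5 s.f., 9.5 × 10^2 → 2 s.f.; limit is 2.
Rounded to 2 significant figures: 2.1 × 10^7.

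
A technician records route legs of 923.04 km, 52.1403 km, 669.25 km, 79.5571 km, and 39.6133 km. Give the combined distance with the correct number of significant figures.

1763.60 km

923.04 km + 52.1403 km + 669.25 km + 79.5571 km + 39.6133 km = 1763.6007 km.
Addition/subtraction keeps the fewest decimal places: 923.04 → 2 decimal places, 52.1403 → 4 decimal places, 669.25 → 2 decimal places, 79.5571 → 4 decimal places, 39.6133 → 4 decimal places; limit is 2.
Rounded to 2 decimal places: 1763.60 km.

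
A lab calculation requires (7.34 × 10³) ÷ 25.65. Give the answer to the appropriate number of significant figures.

(7.34 × 10³) ÷ 25.65 = 286.159844055…
Multiplication/division keeps the fewest significant figures: 7.34 × 10³ → 3 s.f., 25.65 → 4 s.f.; limit is 3.
Rounded to 3 significant figures: 286.

286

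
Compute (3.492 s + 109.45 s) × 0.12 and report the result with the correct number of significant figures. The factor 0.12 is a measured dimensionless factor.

14 s

3.492 s + 109.45 s = 112.942 s; the sum is limited to 2 decimal places (5 s.f.).
Carrying full precision, 112.942 × 0.12 = 13.55304 s; 0.12 has 2 s.f., so the result keeps min(5, 2) = 2 s.f.
Rounded to 2 significant figures: 14 s.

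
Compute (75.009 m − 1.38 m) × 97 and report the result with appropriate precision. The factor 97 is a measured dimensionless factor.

75.009 m − 1.38 m = 73.629 m; the difference is limited to 2 decimal places (4 s.f.).
Carrying full precision, 73.629 × 97 = 7142.013 m; 97 has 2 s.f., so the result keeps min(4, 2) = 2 s.f.
Rounded to 2 significant figures: 7.1 × 10^3 m.

7.1 × 10^3 m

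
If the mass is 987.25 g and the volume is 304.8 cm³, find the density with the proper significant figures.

3.239 g/cm³

density = 987.25 g ÷ 304.8 cm³ = 3.23900918635… g/cm³.
987.25 has 5 significant figures; 304.8 has 4.
Division/multiplication keeps the fewest: 4 significant figures.
Rounded: 3.239 g/cm³.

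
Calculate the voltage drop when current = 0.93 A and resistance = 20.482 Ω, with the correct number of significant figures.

19 V

voltage drop = 0.93 A × 20.482 Ω = 19.04826 V.
0.93 has 2 significant figures; 20.482 has 5.
Division/multiplication keeps the fewest: 2 significant figures.
Rounded: 19 V.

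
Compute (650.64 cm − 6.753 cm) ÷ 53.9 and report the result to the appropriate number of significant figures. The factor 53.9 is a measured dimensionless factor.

650.64 cm − 6.753 cm = 643.887 cm; the difference is limited to 2 decimal places (5 s.f.).
Carrying full precision, 643.887 ÷ 53.9 = 11.9459554731… cm; 53.9 has 3 s.f., so the result keeps min(5, 3) = 3 s.f.
Rounded to 3 significant figures: 11.9 cm.

11.9 cm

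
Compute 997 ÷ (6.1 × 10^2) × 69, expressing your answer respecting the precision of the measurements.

1.1 × 10^2

997 ÷ (6.1 × 10^2) × 69 = 112.775409836…
Multiplication/division keeps the fewest significant figures: 997 → 3 s.f., 6.1 × 10^2 → 2 s.f., 69 → 2 s.f.; limit is 2.
Rounded to 2 significant figures: 1.1 × 10^2.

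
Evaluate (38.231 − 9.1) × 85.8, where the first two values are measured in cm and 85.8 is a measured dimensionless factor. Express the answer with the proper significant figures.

38.231 cm − 9.1 cm = 29.131 cm; the difference is limited to 1 decimal place (3 s.f.).
Carrying full precision, 29.131 × 85.8 = 2499.4398 cm; 85.8 has 3 s.f., so the result keeps min(3, 3) = 3 s.f.
Rounded to 3 significant figures: 2.50 × 10^3 cm.

2.50 × 10^3 cm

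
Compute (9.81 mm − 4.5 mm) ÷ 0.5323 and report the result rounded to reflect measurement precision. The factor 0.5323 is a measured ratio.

10. mm

9.81 mm − 4.5 mm = 5.31 mm; the difference is limited to 1 decimal place (2 s.f.).
Carrying full precision, 5.31 ÷ 0.5323 = 9.97557768176… mm; 0.5323 has 4 s.f., so the result keeps min(2, 4) = 2 s.f.
Rounded to 2 significant figures: 10. mm.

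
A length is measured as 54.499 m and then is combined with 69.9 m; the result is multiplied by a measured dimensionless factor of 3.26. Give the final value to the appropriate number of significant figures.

406 m

54.499 m + 69.9 m = 124.399 m; the sum is limited to 1 decimal place (4 s.f.).
Carrying full precision, 124.399 × 3.26 = 405.54074 m; 3.26 has 3 s.f., so the result keeps min(4, 3) = 3 s.f.
Rounded to 3 significant figures: 406 m.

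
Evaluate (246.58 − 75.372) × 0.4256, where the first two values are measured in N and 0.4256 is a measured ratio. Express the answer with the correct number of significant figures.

246.58 N − 75.372 N = 171.208 N; the difference is limited to 2 decimal places (5 s.f.).
Carrying full precision, 171.208 × 0.4256 = 72.8661248 N; 0.4256 has 4 s.f., so the result keeps min(5, 4) = 4 s.f.
Rounded to 4 significant figures: 72.87 N.

72.87 N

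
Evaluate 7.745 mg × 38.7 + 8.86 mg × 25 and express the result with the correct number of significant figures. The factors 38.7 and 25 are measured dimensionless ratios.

7.745 × 38.7 = 299.7315 → 3.00 × 10^2 mg (3 s.f., last digit at the 10^0 place).
8.86 × 25 = 221.5 → 2.2 × 10^2 mg (2 s.f., last digit at the 10^1 place).
Sum: 521.2315 mg; keep the coarser place, 10^1.
Result: 5.2 × 10^2 mg.

5.2 × 10^2 mg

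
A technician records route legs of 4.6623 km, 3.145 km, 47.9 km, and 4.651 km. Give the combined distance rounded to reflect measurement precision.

4.6623 km + 3.145 km + 47.9 km + 4.651 km = 60.3583 km.
Addition/subtraction keeps the fewest decimal places: 4.6623 → 4 decimal places, 3.145 → 3 decimal places, 47.9 → 1 decimal place, 4.651 → 3 decimal places; limit is 1.
Rounded to 1 decimal place: 60.4 km.

60.4 km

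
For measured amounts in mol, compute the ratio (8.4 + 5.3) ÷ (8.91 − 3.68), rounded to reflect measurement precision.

2.62

8.4 + 5.3 = 13.7, limited to 1 d.p. → 3 s.f.; 8.91 − 3.68 = 5.23, limited to 2 d.p. → 3 s.f.
Carrying full precision, 13.7 ÷ 5.23 = 2.61950286807…; keep min(3, 3) = 3 s.f.
Rounded to 3 significant figures: 2.62.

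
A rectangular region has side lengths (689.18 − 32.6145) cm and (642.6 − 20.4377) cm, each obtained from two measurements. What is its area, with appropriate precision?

689.18 − 32.6145 = 656.5655, limited to 2 d.p. → 5 s.f.; 642.6 − 20.4377 = 622.1623, limited to 1 d.p. → 4 s.f.
Carrying full precision, 656.5655 × 622.1623 = 408490.301581…; keep min(5, 4) = 4 s.f.
Rounded to 4 significant figures: 4.085 × 10⁵ cm².

4.085 × 10⁵ cm²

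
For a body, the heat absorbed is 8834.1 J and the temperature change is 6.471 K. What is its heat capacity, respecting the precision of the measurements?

1365 J/K

heat capacity = 8834.1 J ÷ 6.471 K = 1365.18312471… J/K.
8834.1 has 5 significant figures; 6.471 has 4.
Division/multiplication keeps the fewest: 4 significant figures.
Rounded: 1365 J/K.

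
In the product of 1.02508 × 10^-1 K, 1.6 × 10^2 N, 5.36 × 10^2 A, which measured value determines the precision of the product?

1.02508 × 10^-1 K → 6 s.f.; 1.6 × 10^2 N → 2 s.f.; 5.36 × 10^2 A → 3 s.f.
The fewest is 2 significant figures, from 1.6 × 10^2 N.

1.6 × 10^2 N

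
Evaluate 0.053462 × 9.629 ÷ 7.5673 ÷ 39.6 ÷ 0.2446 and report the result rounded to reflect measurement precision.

0.00702

0.053462 × 9.629 ÷ 7.5673 ÷ 39.6 ÷ 0.2446 = 0.00702317998039…
Multiplication/division keeps the fewest significant figures: 0.053462 → 5 s.f., 9.629 → 4 s.f., 7.5673 → 5 s.f., 39.6 → 3 s.f., 0.2446 → 4 s.f.; limit is 3.
Rounded to 3 significant figures: 0.00702.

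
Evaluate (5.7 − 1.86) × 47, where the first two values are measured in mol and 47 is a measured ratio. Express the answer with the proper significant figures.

1.8 × 10^2 mol

5.7 mol − 1.86 mol = 3.84 mol; the difference is limited to 1 decimal place (2 s.f.).
Carrying full precision, 3.84 × 47 = 180.48 mol; 47 has 2 s.f., so the result keeps min(2, 2) = 2 s.f.
Rounded to 2 significant figures: 1.8 × 10^2 mol.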